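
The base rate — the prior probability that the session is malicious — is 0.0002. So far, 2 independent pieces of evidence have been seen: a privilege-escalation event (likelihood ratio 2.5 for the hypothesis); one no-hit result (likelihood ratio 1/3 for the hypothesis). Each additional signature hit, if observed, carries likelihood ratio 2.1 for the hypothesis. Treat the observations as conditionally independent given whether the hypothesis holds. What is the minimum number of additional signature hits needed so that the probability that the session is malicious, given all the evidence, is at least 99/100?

18

Prior odds = 0.0002/0.9998 = 1/4999.
Combined Bayes factor of the evidence already in hand = 2.5 × (1/3) = 5/6.
Odds after that evidence = (1/4999) × 5/6 = 5/29994.
Target odds = 0.99/0.01 = 99.
Need 2.1ⁿ ≥ 99 ÷ (5/29994) = 593881.2.
2.1¹⁷ ≈300419 falls short of 593881.2 but 2.1¹⁸ ≈630881 reaches it, so n = 18.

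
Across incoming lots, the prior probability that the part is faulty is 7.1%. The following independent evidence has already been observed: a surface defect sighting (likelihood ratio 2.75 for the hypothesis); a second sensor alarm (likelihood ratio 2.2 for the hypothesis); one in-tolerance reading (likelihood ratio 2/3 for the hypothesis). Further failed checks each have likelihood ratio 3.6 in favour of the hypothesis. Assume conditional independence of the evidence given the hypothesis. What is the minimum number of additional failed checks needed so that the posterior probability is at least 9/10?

Prior odds = 0.071/0.929 = 71/929.
Combined Bayes factor of the evidence already in hand = 2.75 × 2.2 × (2/3) = 121/30.
Odds after that evidence = (71/929) × 121/30 = 8591/27870.
Target odds = 0.9/0.1 = 9.
Need 3.6ⁿ ≥ 9 ÷ (8591/27870) = 250830/8591.
3.6² = 12.96 falls short of 250830/8591 but 3.6³ = 46.656 reaches it, so n = 3.

3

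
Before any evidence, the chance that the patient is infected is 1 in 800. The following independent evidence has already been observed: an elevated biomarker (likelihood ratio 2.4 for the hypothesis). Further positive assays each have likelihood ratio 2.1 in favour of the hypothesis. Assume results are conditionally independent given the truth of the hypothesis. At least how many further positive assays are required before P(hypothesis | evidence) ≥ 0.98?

14

Prior odds = 0.00125/0.99875 = 1/799.
Bayes factor of the evidence already in hand = 2.4.
Odds after that evidence = (1/799) × 2.4 = 12/3995.
Target odds = 0.98/0.02 = 49.
Need 2.1ⁿ ≥ 49 ÷ (12/3995) = 195755/12.
2.1¹³ ≈15447.2 falls short of 195755/12 but 2.1¹⁴ ≈32439.2 reaches it, so n = 14.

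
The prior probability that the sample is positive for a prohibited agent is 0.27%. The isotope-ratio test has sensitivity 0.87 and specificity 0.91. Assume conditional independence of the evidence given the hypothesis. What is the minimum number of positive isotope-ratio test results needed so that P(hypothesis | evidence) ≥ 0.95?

4

Prior odds: 0.0027 ÷ 0.9973 = 27/9973.
False-positive rate = 1 − 0.91 = 0.09; likelihood ratio of a positive = 0.87/0.09 = 29/3.
Target odds: 0.95 ÷ 0.05 = 19.
Require (29/3)ⁿ ≥ 19 ÷ (27/9973) = 189487/27.
(29/3)³ = 24389/27 falls short of 189487/27 but (29/3)⁴ = 707281/81 reaches it, so n = 4.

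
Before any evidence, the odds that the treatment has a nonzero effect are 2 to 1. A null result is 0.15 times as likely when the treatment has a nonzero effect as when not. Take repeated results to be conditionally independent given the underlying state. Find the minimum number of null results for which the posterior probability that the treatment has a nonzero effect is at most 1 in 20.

Prior odds = 2.
Likelihood ratio per null result = 0.15.
Target posterior odds = 0.05/0.95 = 1/19.
Require 0.15ⁿ ≤ 1/19 ÷ 2 = 1/38.
0.15¹ = 0.15 is still above 1/38 but 0.15² = 0.0225 is at or below it, so n = 2.

2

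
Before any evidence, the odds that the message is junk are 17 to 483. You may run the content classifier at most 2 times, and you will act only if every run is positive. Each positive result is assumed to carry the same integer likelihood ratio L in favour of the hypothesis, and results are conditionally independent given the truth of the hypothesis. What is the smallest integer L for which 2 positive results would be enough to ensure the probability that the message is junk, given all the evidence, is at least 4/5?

Prior odds = 17/483.
Target odds = 0.8/0.2 = 4.
Need L² ≥ 4 ÷ (17/483) = 1932/17.
10² = 100 < 1932/17 ≤ 121 = 11², so L = 11.

11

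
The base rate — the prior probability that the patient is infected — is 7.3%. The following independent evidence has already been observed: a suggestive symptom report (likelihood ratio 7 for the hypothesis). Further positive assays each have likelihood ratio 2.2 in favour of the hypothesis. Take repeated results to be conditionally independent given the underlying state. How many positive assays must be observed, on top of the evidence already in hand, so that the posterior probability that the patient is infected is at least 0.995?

Prior odds = 0.073/0.927 = 73/927.
Bayes factor of the evidence already in hand = 7.
Odds after that evidence = (73/927) × 7 = 511/927.
Target odds = 0.995/0.005 = 199.
Need 2.2ⁿ ≥ 199 ÷ (511/927) = 184473/511.
2.2⁷ = 19487171/78125 falls short of 184473/511 but 2.2⁸ = 214358881/390625 reaches it, so n = 8.

8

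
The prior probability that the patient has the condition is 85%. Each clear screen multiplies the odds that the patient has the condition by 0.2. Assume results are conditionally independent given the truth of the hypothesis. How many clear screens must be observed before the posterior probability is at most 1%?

4

Prior odds = 0.85/0.15 = 17/3.
Likelihood ratio per clear screen = 0.2.
Target odds: 0.01 ÷ 0.99 = 1/99.
Require 0.2ⁿ ≤ 1/99 ÷ (17/3) = 1/561.
0.2³ = 0.008 is still above 1/561 but 0.2⁴ = 0.0016 is at or below it, so n = 4.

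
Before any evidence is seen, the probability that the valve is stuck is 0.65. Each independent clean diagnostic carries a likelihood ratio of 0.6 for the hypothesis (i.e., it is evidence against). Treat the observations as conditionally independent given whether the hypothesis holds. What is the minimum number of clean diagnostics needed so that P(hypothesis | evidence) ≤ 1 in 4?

4

Prior odds: 0.65 ÷ 0.35 = 13/7.
Likelihood ratio per clean diagnostic = 0.6.
Target posterior odds = 0.25/0.75 = 1/3.
Require 0.6ⁿ ≤ 1/3 ÷ (13/7) = 7/39.
0.6³ = 0.216 is still above 7/39 but 0.6⁴ = 0.1296 is at or below it, so n = 4.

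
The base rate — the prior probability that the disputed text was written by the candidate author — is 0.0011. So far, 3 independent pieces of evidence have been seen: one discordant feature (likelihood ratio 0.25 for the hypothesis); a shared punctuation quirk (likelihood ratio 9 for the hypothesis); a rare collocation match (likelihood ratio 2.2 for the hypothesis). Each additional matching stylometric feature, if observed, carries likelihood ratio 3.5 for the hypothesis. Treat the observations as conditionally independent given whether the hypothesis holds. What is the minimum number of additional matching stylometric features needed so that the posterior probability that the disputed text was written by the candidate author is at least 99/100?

Prior odds = 0.0011/0.9989 = 11/9989.
Combined Bayes factor of the evidence already in hand = 0.25 × 9 × 2.2 = 4.95.
Odds after that evidence = (11/9989) × 4.95 = 1089/199780.
Target odds = 0.99/0.01 = 99.
Need 3.5ⁿ ≥ 99 ÷ (1089/199780) = 199780/11.
3.5⁷ = 823543/128 falls short of 199780/11 but 3.5⁸ = 5764801/256 reaches it, so n = 8.

8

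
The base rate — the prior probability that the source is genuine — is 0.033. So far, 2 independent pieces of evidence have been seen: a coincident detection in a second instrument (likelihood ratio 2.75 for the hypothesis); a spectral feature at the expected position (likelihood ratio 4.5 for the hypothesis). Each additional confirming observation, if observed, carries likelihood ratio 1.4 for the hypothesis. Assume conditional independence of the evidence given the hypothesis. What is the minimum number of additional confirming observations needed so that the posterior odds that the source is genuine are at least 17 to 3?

Prior odds = 0.033/0.967 = 33/967.
Combined Bayes factor of the evidence already in hand = 2.75 × 4.5 = 12.375.
Odds after that evidence = (33/967) × 12.375 = 3267/7736.
Target odds = 17/3.
Need 1.4ⁿ ≥ 17/3 ÷ (3267/7736) = 131512/9801.
1.4⁷ = 823543/78125 falls short of 131512/9801 but 1.4⁸ = 5764801/390625 reaches it, so n = 8.

8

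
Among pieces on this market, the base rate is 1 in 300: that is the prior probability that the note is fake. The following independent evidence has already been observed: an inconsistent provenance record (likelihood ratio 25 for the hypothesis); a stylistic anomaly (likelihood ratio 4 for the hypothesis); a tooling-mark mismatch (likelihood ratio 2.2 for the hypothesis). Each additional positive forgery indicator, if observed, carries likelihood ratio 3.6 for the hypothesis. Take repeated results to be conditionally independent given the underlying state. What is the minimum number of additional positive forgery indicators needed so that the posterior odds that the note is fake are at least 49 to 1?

Prior odds = (1/300)/(299/300) = 1/299.
Combined Bayes factor of the evidence already in hand = 25 × 4 × 2.2 = 220.
Odds after that evidence = (1/299) × 220 = 220/299.
Target odds = 49.
Need 3.6ⁿ ≥ 49 ÷ (220/299) = 14651/220.
3.6³ = 46.656 falls short of 14651/220 but 3.6⁴ = 167.9616 reaches it, so n = 4.

4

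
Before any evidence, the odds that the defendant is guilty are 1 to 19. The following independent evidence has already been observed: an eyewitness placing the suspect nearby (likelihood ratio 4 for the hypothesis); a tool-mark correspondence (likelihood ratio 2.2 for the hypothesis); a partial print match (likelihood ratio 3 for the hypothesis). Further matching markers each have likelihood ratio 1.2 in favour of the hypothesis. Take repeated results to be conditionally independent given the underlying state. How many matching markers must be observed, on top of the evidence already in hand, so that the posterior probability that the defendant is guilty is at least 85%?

Prior odds = 1/19.
Combined Bayes factor of the evidence already in hand = 4 × 2.2 × 3 = 26.4.
Odds after that evidence = (1/19) × 26.4 = 132/95.
Target odds = 0.85/0.15 = 17/3.
Need 1.2ⁿ ≥ 17/3 ÷ (132/95) = 1615/396.
1.2⁷ = 279936/78125 falls short of 1615/396 but 1.2⁸ = 1679616/390625 reaches it, so n = 8.

8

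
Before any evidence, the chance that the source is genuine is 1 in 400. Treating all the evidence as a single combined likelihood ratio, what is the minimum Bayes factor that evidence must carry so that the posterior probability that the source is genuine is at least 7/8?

Prior odds = 0.0025/0.9975 = 1/399.
Target odds = 0.875/0.125 = 7.
Required Bayes factor = 7 ÷ (1/399) = 2793.

2793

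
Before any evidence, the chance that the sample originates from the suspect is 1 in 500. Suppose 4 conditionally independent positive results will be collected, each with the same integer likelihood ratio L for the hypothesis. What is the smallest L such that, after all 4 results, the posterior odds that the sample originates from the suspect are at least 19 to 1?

10

Prior odds = 0.002/0.998 = 1/499.
Target odds = 19.
Need L⁴ ≥ 19 ÷ (1/499) = 9481.
9⁴ = 6561 < 9481 ≤ 10000 = 10⁴, so L = 10.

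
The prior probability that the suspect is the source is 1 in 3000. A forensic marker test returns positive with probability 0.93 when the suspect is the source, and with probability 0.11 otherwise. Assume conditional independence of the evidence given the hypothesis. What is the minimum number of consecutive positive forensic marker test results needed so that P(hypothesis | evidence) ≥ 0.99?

Prior odds = (1/3000)/(2999/3000) = 1/2999.
Likelihood ratio of a positive result = 0.93/0.11 = 93/11.
Target posterior odds = 0.99/0.01 = 99.
Require (93/11)ⁿ ≥ 99 ÷ (1/2999) = 296901.
(93/11)⁵ ≈43196.8 falls short of 296901 but (93/11)⁶ ≈365209 reaches it, so n = 6.

6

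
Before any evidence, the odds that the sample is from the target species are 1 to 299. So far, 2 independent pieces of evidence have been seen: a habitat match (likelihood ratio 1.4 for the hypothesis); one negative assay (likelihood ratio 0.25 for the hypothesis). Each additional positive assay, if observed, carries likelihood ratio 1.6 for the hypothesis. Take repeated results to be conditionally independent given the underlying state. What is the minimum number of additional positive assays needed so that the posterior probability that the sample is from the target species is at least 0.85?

Prior odds = 1/299.
Combined Bayes factor of the evidence already in hand = 1.4 × 0.25 = 0.35.
Odds after that evidence = (1/299) × 0.35 = 7/5980.
Target odds = 0.85/0.15 = 17/3.
Need 1.6ⁿ ≥ 17/3 ÷ (7/5980) = 101660/21.
1.6¹⁸ ≈4722.37 falls short of 101660/21 but 1.6¹⁹ ≈7555.79 reaches it, so n = 19.

19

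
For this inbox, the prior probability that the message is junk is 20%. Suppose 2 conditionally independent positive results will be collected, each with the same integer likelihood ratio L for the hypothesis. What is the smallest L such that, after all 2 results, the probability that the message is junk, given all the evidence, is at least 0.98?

Prior odds = 0.2/0.8 = 0.25.
Target odds = 0.98/0.02 = 49.
Need L² ≥ 49 ÷ 0.25 = 196.
13² = 169 < 196 ≤ 196 = 14², so L = 14.

14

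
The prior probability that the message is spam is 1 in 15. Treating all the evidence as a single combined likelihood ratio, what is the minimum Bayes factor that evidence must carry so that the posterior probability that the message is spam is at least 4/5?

Prior odds = (1/15)/(14/15) = 1/14.
Target odds = 0.8/0.2 = 4.
Required Bayes factor = 4 ÷ (1/14) = 56.

56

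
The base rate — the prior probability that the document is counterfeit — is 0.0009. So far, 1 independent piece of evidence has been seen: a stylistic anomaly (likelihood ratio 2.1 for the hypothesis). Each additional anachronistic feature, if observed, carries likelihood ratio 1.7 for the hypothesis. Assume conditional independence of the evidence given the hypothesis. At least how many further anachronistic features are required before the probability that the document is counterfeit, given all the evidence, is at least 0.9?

16

Prior odds = 0.0009/0.9991 = 9/9991.
Bayes factor of the evidence already in hand = 2.1.
Odds after that evidence = (9/9991) × 2.1 = 189/99910.
Target odds = 0.9/0.1 = 9.
Need 1.7ⁿ ≥ 9 ÷ (189/99910) = 99910/21.
1.7¹⁵ ≈2862.42 falls short of 99910/21 but 1.7¹⁶ ≈4866.12 reaches it, so n = 16.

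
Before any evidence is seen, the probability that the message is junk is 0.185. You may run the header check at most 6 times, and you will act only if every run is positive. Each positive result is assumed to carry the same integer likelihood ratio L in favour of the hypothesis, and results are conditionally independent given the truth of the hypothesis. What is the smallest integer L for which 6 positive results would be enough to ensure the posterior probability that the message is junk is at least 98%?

Prior odds = 0.185/0.815 = 37/163.
Target odds = 0.98/0.02 = 49.
Need L⁶ ≥ 49 ÷ (37/163) = 7987/37.
2⁶ = 64 < 7987/37 ≤ 729 = 3⁶, so L = 3.

3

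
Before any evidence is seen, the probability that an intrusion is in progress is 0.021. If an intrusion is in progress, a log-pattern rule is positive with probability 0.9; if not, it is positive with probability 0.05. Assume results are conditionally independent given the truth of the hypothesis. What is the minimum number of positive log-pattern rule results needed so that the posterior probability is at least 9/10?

3

Prior odds: 0.021 ÷ 0.979 = 21/979.
Likelihood ratio of a positive = 0.9/0.05 = 18.
Target posterior odds = 0.9/0.1 = 9.
Need (21/979) × 18ⁿ ≥ 9, i.e. 18ⁿ ≥ 2937/7.
18² = 324 falls short of 2937/7 but 18³ = 5832 reaches it, so n = 3.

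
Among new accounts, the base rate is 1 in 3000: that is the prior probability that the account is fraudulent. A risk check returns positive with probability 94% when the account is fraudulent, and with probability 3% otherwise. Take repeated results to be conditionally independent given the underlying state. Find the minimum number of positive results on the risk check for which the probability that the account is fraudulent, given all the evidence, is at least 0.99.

Prior odds: (1/3000) ÷ (2999/3000) = 1/2999.
Likelihood ratio of a positive result = 0.94/0.03 = 94/3.
Target posterior odds = 0.99/0.01 = 99.
Require (94/3)ⁿ ≥ 99 ÷ (1/2999) = 296901.
(94/3)³ = 830584/27 falls short of 296901 but (94/3)⁴ = 78074896/81 reaches it, so n = 4.

4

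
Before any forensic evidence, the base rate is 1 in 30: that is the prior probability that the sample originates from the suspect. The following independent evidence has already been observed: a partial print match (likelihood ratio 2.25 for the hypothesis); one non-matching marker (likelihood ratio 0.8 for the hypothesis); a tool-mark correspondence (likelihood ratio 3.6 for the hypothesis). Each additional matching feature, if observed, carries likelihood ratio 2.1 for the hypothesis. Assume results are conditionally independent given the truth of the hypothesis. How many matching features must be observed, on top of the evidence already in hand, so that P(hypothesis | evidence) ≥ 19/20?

Prior odds = (1/30)/(29/30) = 1/29.
Combined Bayes factor of the evidence already in hand = 2.25 × 0.8 × 3.6 = 6.48.
Odds after that evidence = (1/29) × 6.48 = 162/725.
Target odds = 0.95/0.05 = 19.
Need 2.1ⁿ ≥ 19 ÷ (162/725) = 13775/162.
2.1⁵ = 4084101/100000 falls short of 13775/162 but 2.1⁶ = 85766121/1000000 reaches it, so n = 6.

6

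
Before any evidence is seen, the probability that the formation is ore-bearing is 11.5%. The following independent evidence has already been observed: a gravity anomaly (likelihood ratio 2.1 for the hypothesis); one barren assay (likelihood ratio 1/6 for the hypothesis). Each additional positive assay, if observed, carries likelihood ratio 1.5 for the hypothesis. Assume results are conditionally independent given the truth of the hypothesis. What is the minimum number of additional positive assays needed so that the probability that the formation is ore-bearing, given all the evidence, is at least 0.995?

21

Prior odds = 0.115/0.885 = 23/177.
Combined Bayes factor of the evidence already in hand = 2.1 × (1/6) = 0.35.
Odds after that evidence = (23/177) × 0.35 = 161/3540.
Target odds = 0.995/0.005 = 199.
Need 1.5ⁿ ≥ 199 ÷ (161/3540) = 704460/161.
1.5²⁰ ≈3325.26 falls short of 704460/161 but 1.5²¹ ≈4987.89 reaches it, so n = 21.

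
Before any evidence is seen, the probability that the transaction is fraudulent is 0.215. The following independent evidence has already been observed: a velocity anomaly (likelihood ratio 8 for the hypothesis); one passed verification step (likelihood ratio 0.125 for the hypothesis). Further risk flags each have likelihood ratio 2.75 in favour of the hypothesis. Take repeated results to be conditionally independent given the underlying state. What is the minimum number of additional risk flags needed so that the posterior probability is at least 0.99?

Prior odds = 0.215/0.785 = 43/157.
Combined Bayes factor of the evidence already in hand = 8 × 0.125 = 1.
Odds after that evidence = (43/157) × 1 = 43/157.
Target odds = 0.99/0.01 = 99.
Need 2.75ⁿ ≥ 99 ÷ (43/157) = 15543/43.
2.75⁵ = 161051/1024 falls short of 15543/43 but 2.75⁶ = 1771561/4096 reaches it, so n = 6.

6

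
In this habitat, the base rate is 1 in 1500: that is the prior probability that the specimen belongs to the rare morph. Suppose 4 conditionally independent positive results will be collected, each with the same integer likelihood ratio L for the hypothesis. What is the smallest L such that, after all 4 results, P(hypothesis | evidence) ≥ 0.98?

17

Prior odds = (1/1500)/(1499/1500) = 1/1499.
Target odds = 0.98/0.02 = 49.
Need L⁴ ≥ 49 ÷ (1/1499) = 73451.
16⁴ = 65536 < 73451 ≤ 83521 = 17⁴, so L = 17.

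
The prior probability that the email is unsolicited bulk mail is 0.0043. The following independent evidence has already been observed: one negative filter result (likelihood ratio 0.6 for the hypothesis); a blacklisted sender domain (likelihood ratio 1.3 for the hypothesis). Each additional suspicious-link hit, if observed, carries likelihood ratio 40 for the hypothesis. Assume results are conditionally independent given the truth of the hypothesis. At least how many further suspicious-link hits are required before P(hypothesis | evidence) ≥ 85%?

Prior odds = 0.0043/0.9957 = 43/9957.
Combined Bayes factor of the evidence already in hand = 0.6 × 1.3 = 0.78.
Odds after that evidence = (43/9957) × 0.78 = 559/165950.
Target odds = 0.85/0.15 = 17/3.
Need 40ⁿ ≥ 17/3 ÷ (559/165950) = 2821150/1677.
40² = 1600 falls short of 2821150/1677 but 40³ = 64000 reaches it, so n = 3.

3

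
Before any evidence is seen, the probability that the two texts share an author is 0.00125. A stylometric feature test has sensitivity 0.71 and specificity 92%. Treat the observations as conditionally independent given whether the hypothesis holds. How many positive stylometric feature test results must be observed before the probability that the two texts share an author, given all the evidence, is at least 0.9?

5

Prior odds = 0.00125/0.99875 = 1/799.
False-positive rate = 1 − 0.92 = 0.08; likelihood ratio of a positive = 0.71/0.08 = 8.875.
Target posterior odds = 0.9/0.1 = 9.
Need (1/799) × 8.875ⁿ ≥ 9, i.e. 8.875ⁿ ≥ 7191.
8.875⁴ = 25411681/4096 falls short of 7191 but 8.875⁵ ≈55060.7 reaches it, so n = 5.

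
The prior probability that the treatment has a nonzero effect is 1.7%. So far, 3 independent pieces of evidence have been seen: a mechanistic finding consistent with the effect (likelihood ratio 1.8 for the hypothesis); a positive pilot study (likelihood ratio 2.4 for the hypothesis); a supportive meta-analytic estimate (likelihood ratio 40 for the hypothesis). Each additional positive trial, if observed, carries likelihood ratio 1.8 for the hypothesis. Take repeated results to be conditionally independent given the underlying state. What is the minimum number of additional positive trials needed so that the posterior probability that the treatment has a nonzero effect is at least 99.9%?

Prior odds = 0.017/0.983 = 17/983.
Combined Bayes factor of the evidence already in hand = 1.8 × 2.4 × 40 = 172.8.
Odds after that evidence = (17/983) × 172.8 = 14688/4915.
Target odds = 0.999/0.001 = 999.
Need 1.8ⁿ ≥ 999 ÷ (14688/4915) = 181855/544.
1.8⁹ = 387420489/1953125 falls short of 181855/544 but 1.8¹⁰ ≈357.047 reaches it, so n = 10.

10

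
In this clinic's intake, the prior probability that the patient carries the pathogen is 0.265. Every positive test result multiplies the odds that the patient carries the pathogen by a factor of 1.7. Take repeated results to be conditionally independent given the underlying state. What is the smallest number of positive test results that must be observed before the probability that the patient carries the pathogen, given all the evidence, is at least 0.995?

12

Prior odds = 0.265/0.735 = 53/147.
Likelihood ratio per positive test result = 1.7.
Target posterior odds = 0.995/0.005 = 199.
Need (53/147) × 1.7ⁿ ≥ 199, i.e. 1.7ⁿ ≥ 29253/53.
1.7¹¹ ≈342.719 falls short of 29253/53 but 1.7¹² ≈582.622 reaches it, so n = 12.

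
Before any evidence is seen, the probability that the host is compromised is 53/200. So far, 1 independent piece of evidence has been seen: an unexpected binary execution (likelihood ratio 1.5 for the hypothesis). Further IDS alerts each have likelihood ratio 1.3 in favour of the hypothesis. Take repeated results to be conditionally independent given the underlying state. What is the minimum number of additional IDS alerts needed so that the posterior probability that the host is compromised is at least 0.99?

Prior odds = 0.265/0.735 = 53/147.
Bayes factor of the evidence already in hand = 1.5.
Odds after that evidence = (53/147) × 1.5 = 53/98.
Target odds = 0.99/0.01 = 99.
Need 1.3ⁿ ≥ 99 ÷ (53/98) = 9702/53.
1.3¹⁹ ≈146.192 falls short of 9702/53 but 1.3²⁰ ≈190.05 reaches it, so n = 20.

20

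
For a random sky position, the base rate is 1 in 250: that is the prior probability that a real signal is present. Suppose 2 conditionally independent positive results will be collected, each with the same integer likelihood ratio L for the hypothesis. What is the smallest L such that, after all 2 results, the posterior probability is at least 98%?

Prior odds = 0.004/0.996 = 1/249.
Target odds = 0.98/0.02 = 49.
Need L² ≥ 49 ÷ (1/249) = 12201.
110² = 12100 < 12201 ≤ 12321 = 111², so L = 111.

111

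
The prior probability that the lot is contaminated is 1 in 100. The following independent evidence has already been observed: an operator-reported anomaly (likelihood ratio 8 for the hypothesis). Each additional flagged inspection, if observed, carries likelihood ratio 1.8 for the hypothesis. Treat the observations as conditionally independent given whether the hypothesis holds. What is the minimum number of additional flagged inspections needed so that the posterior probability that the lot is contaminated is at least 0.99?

Prior odds = 0.01/0.99 = 1/99.
Bayes factor of the evidence already in hand = 8.
Odds after that evidence = (1/99) × 8 = 8/99.
Target odds = 0.99/0.01 = 99.
Need 1.8ⁿ ≥ 99 ÷ (8/99) = 1225.125.
1.8¹² ≈1156.83 falls short of 1225.125 but 1.8¹³ ≈2082.3 reaches it, so n = 13.

13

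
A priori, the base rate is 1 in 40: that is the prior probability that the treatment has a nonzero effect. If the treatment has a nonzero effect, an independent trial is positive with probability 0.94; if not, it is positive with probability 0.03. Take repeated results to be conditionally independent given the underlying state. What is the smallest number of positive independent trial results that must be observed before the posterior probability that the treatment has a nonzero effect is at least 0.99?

Prior odds = 0.025/0.975 = 1/39.
Likelihood ratio of a positive = 0.94/0.03 = 94/3.
Target posterior odds = 0.99/0.01 = 99.
Require (94/3)ⁿ ≥ 99 ÷ (1/39) = 3861.
(94/3)² = 8836/9 falls short of 3861 but (94/3)³ = 830584/27 reaches it, so n = 3.

3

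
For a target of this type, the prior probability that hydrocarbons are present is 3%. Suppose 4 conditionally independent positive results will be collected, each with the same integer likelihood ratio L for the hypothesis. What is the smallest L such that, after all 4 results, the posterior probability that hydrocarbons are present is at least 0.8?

Prior odds = 0.03/0.97 = 3/97.
Target odds = 0.8/0.2 = 4.
Need L⁴ ≥ 4 ÷ (3/97) = 388/3.
3⁴ = 81 < 388/3 ≤ 256 = 4⁴, so L = 4.

4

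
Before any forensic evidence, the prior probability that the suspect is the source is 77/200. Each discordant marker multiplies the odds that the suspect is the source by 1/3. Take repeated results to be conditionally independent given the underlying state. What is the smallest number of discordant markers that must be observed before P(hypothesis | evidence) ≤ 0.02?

4

Prior odds = 0.385/0.615 = 77/123.
Likelihood ratio per discordant marker = 1/3.
Target posterior odds = 0.02/0.98 = 1/49.
Need (77/123) × (1/3)ⁿ ≤ 1/49, i.e. (1/3)ⁿ ≤ 123/3773.
(1/3)³ = 1/27 is still above 123/3773 but (1/3)⁴ = 1/81 is at or below it, so n = 4.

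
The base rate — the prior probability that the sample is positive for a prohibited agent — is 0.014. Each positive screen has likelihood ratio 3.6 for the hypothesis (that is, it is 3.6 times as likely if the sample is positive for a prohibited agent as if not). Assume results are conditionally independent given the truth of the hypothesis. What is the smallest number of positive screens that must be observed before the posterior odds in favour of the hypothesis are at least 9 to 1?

6

Prior odds = 0.014/0.986 = 7/493.
Likelihood ratio per positive screen = 3.6.
Target odds = 9.
Require 3.6ⁿ ≥ 9 ÷ (7/493) = 4437/7.
3.6⁵ = 604.66176 falls short of 4437/7 but 3.6⁶ = 34012224/15625 reaches it, so n = 6.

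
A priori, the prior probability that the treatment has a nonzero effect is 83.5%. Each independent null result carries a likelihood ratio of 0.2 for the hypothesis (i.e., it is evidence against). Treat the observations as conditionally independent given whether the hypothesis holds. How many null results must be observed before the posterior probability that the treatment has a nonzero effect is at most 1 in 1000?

Prior odds = 0.835/0.165 = 167/33.
Likelihood ratio per null result = 0.2.
Target odds: 0.001 ÷ 0.999 = 1/999.
Need (167/33) × 0.2ⁿ ≤ 1/999, i.e. 0.2ⁿ ≤ 11/55611.
0.2⁵ = 0.00032 is still above 11/55611 but 0.2⁶ = 1/15625 is at or below it, so n = 6.

6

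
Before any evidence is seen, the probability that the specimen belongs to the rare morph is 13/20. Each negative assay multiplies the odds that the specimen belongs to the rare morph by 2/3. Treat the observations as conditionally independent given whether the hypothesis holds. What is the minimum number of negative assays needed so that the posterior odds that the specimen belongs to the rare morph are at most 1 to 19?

9

Prior odds = 0.65/0.35 = 13/7.
Likelihood ratio per negative assay = 2/3.
Target odds = 1/19.
Need (13/7) × (2/3)ⁿ ≤ 1/19, i.e. (2/3)ⁿ ≤ 7/247.
(2/3)⁸ = 256/6561 is still above 7/247 but (2/3)⁹ = 512/19683 is at or below it, so n = 9.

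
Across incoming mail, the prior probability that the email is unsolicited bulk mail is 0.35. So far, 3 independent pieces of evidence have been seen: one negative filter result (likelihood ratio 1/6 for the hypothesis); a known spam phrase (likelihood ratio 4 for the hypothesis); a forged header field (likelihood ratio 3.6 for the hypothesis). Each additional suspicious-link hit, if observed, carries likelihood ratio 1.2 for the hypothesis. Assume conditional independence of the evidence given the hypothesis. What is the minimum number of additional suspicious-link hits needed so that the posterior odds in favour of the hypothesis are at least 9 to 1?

11

Prior odds = 0.35/0.65 = 7/13.
Combined Bayes factor of the evidence already in hand = (1/6) × 4 × 3.6 = 2.4.
Odds after that evidence = (7/13) × 2.4 = 84/65.
Target odds = 9.
Need 1.2ⁿ ≥ 9 ÷ (84/65) = 195/28.
1.2¹⁰ = 60466176/9765625 falls short of 195/28 but 1.2¹¹ = 362797056/48828125 reaches it, so n = 11.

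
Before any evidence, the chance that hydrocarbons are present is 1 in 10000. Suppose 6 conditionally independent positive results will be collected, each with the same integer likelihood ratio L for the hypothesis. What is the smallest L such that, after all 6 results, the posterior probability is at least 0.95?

Prior odds = 0.0001/0.9999 = 1/9999.
Target odds = 0.95/0.05 = 19.
Need L⁶ ≥ 19 ÷ (1/9999) = 189981.
7⁶ = 117649 < 189981 ≤ 262144 = 8⁶, so L = 8.

8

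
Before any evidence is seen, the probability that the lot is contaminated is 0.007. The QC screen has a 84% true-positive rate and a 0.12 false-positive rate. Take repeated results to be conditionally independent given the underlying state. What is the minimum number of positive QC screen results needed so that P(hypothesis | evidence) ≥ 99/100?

Prior odds = 0.007/0.993 = 7/993.
Likelihood ratio of a positive result = 0.84/0.12 = 7.
Target posterior odds = 0.99/0.01 = 99.
Need (7/993) × 7ⁿ ≥ 99, i.e. 7ⁿ ≥ 98307/7.
7⁴ = 2401 falls short of 98307/7 but 7⁵ = 16807 reaches it, so n = 5.

5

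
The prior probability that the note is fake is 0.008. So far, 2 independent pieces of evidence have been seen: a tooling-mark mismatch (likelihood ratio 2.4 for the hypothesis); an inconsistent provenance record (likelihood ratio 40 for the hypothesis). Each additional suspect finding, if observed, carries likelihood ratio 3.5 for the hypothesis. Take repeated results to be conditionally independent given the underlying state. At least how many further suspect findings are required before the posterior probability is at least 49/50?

Prior odds = 0.008/0.992 = 1/124.
Combined Bayes factor of the evidence already in hand = 2.4 × 40 = 96.
Odds after that evidence = (1/124) × 96 = 24/31.
Target odds = 0.98/0.02 = 49.
Need 3.5ⁿ ≥ 49 ÷ (24/31) = 1519/24.
3.5³ = 42.875 falls short of 1519/24 but 3.5⁴ = 150.0625 reaches it, so n = 4.

4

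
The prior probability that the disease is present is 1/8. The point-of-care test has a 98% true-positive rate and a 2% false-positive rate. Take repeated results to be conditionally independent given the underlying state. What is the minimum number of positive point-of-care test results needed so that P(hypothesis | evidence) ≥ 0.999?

Prior odds = 0.125/0.875 = 1/7.
Likelihood ratio of a positive result = 0.98/0.02 = 49.
Target odds: 0.999 ÷ 0.001 = 999.
Require 49ⁿ ≥ 999 ÷ (1/7) = 6993.
49² = 2401 falls short of 6993 but 49³ = 117649 reaches it, so n = 3.

3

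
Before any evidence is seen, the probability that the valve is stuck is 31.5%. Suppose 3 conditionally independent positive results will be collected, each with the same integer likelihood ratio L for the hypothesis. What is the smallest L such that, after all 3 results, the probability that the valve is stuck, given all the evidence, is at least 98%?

Prior odds = 0.315/0.685 = 63/137.
Target odds = 0.98/0.02 = 49.
Need L³ ≥ 49 ÷ (63/137) = 959/9.
4³ = 64 < 959/9 ≤ 125 = 5³, so L = 5.

5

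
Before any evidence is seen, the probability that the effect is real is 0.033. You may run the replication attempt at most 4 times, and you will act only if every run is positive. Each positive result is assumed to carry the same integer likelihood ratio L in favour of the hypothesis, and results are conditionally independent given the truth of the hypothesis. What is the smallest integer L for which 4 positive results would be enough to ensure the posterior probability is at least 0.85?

Prior odds = 0.033/0.967 = 33/967.
Target odds = 0.85/0.15 = 17/3.
Need L⁴ ≥ 17/3 ÷ (33/967) = 16439/99.
3⁴ = 81 < 16439/99 ≤ 256 = 4⁴, so L = 4.

4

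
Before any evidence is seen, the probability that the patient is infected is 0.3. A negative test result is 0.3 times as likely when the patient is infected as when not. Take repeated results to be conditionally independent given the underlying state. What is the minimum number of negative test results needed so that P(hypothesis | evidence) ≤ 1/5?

1

Prior odds = 0.3/0.7 = 3/7.
Likelihood ratio per negative test result = 0.3.
Target odds: 0.2 ÷ 0.8 = 0.25.
Need (3/7) × 0.3ⁿ ≤ 0.25, i.e. 0.3ⁿ ≤ 7/12.
0.3¹ = 0.3, which is already at or below the required 7/12; so n = 1.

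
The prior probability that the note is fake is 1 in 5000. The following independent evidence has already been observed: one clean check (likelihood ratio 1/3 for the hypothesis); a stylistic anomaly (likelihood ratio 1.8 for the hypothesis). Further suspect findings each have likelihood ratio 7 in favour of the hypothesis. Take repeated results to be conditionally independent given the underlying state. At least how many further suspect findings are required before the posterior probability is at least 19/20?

7

Prior odds = 0.0002/0.9998 = 1/4999.
Combined Bayes factor of the evidence already in hand = (1/3) × 1.8 = 0.6.
Odds after that evidence = (1/4999) × 0.6 = 3/24995.
Target odds = 0.95/0.05 = 19.
Need 7ⁿ ≥ 19 ÷ (3/24995) = 474905/3.
7⁶ = 117649 falls short of 474905/3 but 7⁷ = 823543 reaches it, so n = 7.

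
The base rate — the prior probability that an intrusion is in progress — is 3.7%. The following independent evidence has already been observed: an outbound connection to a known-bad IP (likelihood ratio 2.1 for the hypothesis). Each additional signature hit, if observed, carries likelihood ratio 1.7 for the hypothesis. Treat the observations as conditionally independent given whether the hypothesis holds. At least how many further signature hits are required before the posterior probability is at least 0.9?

9

Prior odds = 0.037/0.963 = 37/963.
Bayes factor of the evidence already in hand = 2.1.
Odds after that evidence = (37/963) × 2.1 = 259/3210.
Target odds = 0.9/0.1 = 9.
Need 1.7ⁿ ≥ 9 ÷ (259/3210) = 28890/259.
1.7⁸ ≈69.7576 falls short of 28890/259 but 1.7⁹ ≈118.588 reaches it, so n = 9.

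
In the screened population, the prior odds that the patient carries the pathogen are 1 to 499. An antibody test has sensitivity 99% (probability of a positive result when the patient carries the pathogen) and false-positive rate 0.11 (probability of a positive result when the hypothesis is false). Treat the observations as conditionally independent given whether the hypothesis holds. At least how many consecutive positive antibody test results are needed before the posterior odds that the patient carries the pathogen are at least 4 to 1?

Prior odds = 1/499.
Likelihood ratio of a positive result = 0.99/0.11 = 9.
Target odds = 4.
Require 9ⁿ ≥ 4 ÷ (1/499) = 1996.
9³ = 729 falls short of 1996 but 9⁴ = 6561 reaches it, so n = 4.

4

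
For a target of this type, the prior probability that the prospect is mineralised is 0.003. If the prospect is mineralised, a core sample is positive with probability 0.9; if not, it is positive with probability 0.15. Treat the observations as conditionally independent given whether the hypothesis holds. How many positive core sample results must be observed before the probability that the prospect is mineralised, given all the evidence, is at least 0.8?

5

Prior odds: 0.003 ÷ 0.997 = 3/997.
Likelihood ratio of a positive = 0.9/0.15 = 6.
Target posterior odds = 0.8/0.2 = 4.
Require 6ⁿ ≥ 4 ÷ (3/997) = 3988/3.
6⁴ = 1296 falls short of 3988/3 but 6⁵ = 7776 reaches it, so n = 5.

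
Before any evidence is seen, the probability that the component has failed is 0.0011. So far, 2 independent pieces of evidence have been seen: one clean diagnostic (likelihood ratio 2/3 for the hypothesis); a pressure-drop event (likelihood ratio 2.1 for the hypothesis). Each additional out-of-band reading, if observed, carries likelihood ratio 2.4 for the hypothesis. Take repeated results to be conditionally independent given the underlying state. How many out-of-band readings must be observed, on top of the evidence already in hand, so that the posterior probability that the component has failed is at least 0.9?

Prior odds = 0.0011/0.9989 = 11/9989.
Combined Bayes factor of the evidence already in hand = (2/3) × 2.1 = 1.4.
Odds after that evidence = (11/9989) × 1.4 = 11/7135.
Target odds = 0.9/0.1 = 9.
Need 2.4ⁿ ≥ 9 ÷ (11/7135) = 64215/11.
2.4⁹ ≈2641.81 falls short of 64215/11 but 2.4¹⁰ ≈6340.34 reaches it, so n = 10.

10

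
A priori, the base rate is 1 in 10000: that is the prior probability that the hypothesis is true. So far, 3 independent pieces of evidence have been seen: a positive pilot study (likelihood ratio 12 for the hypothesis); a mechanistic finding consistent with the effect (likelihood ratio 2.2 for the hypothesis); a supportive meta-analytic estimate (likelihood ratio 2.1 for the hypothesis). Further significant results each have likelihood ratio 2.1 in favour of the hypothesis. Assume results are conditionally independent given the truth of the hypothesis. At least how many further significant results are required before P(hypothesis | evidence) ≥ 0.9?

Prior odds = 0.0001/0.9999 = 1/9999.
Combined Bayes factor of the evidence already in hand = 12 × 2.2 × 2.1 = 55.44.
Odds after that evidence = (1/9999) × 55.44 = 14/2525.
Target odds = 0.9/0.1 = 9.
Need 2.1ⁿ ≥ 9 ÷ (14/2525) = 22725/14.
2.1⁹ ≈794.28 falls short of 22725/14 but 2.1¹⁰ ≈1667.99 reaches it, so n = 10.

10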